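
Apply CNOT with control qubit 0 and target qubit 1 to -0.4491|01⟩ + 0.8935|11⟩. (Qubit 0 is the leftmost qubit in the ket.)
-0.4491|01⟩ + 0.8935|10⟩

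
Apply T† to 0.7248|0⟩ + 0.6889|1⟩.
0.7248|0⟩ + (0.4871 - 0.4871i)|1⟩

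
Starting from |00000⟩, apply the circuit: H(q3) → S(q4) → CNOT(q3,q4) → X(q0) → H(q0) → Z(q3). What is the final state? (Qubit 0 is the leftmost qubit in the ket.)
1/2|00000⟩ - 1/2|00011⟩ - 1/2|10000⟩ + 1/2|10011⟩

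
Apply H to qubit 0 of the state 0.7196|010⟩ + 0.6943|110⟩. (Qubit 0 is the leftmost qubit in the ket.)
0.9998|010⟩ + 0.01789|110⟩

H on qubit 0 mixes each pair of kets that differ only in qubit 0: amplitudes (a, b) of (|…0…⟩, |…1…⟩) become ((a + b)/√2, (a − b)/√2). Kets absent from the input have amplitude 0.
(|010⟩, |110⟩): (a, b) = (0.7196, 0.6943) → (0.9998, 0.01789)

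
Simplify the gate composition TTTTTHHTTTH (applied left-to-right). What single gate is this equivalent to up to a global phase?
H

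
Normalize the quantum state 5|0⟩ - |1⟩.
0.9806|0⟩ - 0.1961|1⟩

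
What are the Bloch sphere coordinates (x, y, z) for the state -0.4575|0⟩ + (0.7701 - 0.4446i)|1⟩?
(-0.7046, 0.4068, -0.5814)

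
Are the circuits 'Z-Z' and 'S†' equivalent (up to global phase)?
No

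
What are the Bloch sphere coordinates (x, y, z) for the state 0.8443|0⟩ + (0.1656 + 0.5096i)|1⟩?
(0.2796, 0.8605, 0.4257)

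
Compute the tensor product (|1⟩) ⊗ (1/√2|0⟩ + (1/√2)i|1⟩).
1/√2|10⟩ + (1/√2)i|11⟩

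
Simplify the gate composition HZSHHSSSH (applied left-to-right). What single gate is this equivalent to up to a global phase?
X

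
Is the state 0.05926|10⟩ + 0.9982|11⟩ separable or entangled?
Separable

Writing the state as a|00⟩ + b|01⟩ + c|10⟩ + d|11⟩, it is a product state iff ad − bc = 0.
Here (a, b, c, d) = (0, 0, 0.05926, 0.9982): ad − bc = (0)(0.9982) − (0)(0.05926) = 0, so the state is separable.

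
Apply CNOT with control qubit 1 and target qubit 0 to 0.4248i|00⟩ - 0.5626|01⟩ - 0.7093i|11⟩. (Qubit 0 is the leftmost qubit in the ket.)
0.4248i|00⟩ - 0.7093i|01⟩ - 0.5626|11⟩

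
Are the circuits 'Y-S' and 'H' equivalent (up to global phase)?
No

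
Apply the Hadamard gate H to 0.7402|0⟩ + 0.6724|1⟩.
0.9989|0⟩ + 0.04794|1⟩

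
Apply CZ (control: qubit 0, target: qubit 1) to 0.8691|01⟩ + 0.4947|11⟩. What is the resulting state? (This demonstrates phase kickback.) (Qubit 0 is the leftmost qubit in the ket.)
0.8691|01⟩ - 0.4947|11⟩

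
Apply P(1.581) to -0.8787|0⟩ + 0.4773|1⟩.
-0.8787|0⟩ + (-0.00487 + 0.4773i)|1⟩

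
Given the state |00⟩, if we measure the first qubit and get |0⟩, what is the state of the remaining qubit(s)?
|0⟩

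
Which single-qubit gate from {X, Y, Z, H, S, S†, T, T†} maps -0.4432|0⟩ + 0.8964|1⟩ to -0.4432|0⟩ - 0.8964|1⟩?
Z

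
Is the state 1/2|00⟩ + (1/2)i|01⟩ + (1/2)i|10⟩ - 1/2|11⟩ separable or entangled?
Separable

Writing the state as a|00⟩ + b|01⟩ + c|10⟩ + d|11⟩, it is a product state iff ad − bc = 0.
Here (a, b, c, d) = (1/2, (1/2)i, (1/2)i, -1/2): ad − bc = (1/2)(-1/2) − ((1/2)i)((1/2)i) = 0, so the state is separable.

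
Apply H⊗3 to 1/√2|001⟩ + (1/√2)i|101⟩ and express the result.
(0.25 + 0.25i)|000⟩ + (-0.25 - 0.25i)|001⟩ + (0.25 + 0.25i)|010⟩ + (-0.25 - 0.25i)|011⟩ + (0.25 - 0.25i)|100⟩ + (-0.25 + 0.25i)|101⟩ + (0.25 - 0.25i)|110⟩ + (-0.25 + 0.25i)|111⟩

H⊗3 gives amp(|y⟩) = (1/2√2) Σ_x (−1)^(x·y) amp(|x⟩), where x·y is the number of positions in which both x and y have a 1.
|000⟩: (1/√2 + (1/√2)i)/(2√2) = (0.25 + 0.25i)
|001⟩: (-1/√2 - (1/√2)i)/(2√2) = (-0.25 - 0.25i)
|010⟩: (1/√2 + (1/√2)i)/(2√2) = (0.25 + 0.25i)
|011⟩: (-1/√2 - (1/√2)i)/(2√2) = (-0.25 - 0.25i)
|100⟩: (1/√2 - (1/√2)i)/(2√2) = (0.25 - 0.25i)
|101⟩: (-1/√2 + (1/√2)i)/(2√2) = (-0.25 + 0.25i)
|110⟩: (1/√2 - (1/√2)i)/(2√2) = (0.25 - 0.25i)
|111⟩: (-1/√2 + (1/√2)i)/(2√2) = (-0.25 + 0.25i)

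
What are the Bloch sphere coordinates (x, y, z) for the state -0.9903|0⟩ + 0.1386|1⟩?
(-0.2745, 0, 0.9615)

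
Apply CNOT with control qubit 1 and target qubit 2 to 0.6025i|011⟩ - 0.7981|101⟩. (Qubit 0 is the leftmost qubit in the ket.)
0.6025i|010⟩ - 0.7981|101⟩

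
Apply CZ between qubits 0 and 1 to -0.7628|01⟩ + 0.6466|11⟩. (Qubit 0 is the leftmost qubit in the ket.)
-0.7628|01⟩ - 0.6466|11⟩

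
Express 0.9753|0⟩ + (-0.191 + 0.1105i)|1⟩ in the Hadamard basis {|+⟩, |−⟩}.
(0.5546 + 0.07814i)|+⟩ + (0.8247 - 0.07814i)|−⟩

With |ψ⟩ = α|0⟩ + β|1⟩, the Hadamard-basis coefficients are ⟨+|ψ⟩ = (α + β)/√2 and ⟨−|ψ⟩ = (α − β)/√2.
Here α = 0.9753, β = (-0.191 + 0.1105i): (α + β)/√2 = (0.5546 + 0.07814i), (α − β)/√2 = (0.8247 - 0.07814i).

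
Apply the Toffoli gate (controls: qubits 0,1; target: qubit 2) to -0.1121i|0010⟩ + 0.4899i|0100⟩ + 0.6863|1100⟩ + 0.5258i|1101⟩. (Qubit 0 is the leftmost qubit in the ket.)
-0.1121i|0010⟩ + 0.4899i|0100⟩ + 0.6863|1110⟩ + 0.5258i|1111⟩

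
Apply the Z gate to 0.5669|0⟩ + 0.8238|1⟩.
0.5669|0⟩ - 0.8238|1⟩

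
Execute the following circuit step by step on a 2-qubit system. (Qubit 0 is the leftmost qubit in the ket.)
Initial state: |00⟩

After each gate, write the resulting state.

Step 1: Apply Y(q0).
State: i|10⟩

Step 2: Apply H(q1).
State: (1/√2)i|10⟩ + (1/√2)i|11⟩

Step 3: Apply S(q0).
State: -1/√2|10⟩ - 1/√2|11⟩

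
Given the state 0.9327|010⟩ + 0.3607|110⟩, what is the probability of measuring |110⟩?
0.1301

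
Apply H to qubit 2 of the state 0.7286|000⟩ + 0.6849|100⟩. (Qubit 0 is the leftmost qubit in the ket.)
0.5152|000⟩ + 0.5152|001⟩ + 0.4843|100⟩ + 0.4843|101⟩

H on qubit 2 mixes each pair of kets that differ only in qubit 2: amplitudes (a, b) of (|…0…⟩, |…1…⟩) become ((a + b)/√2, (a − b)/√2). Kets absent from the input have amplitude 0.
(|000⟩, |001⟩): (a, b) = (0.7286, 0) → (0.5152, 0.5152)
(|100⟩, |101⟩): (a, b) = (0.6849, 0) → (0.4843, 0.4843)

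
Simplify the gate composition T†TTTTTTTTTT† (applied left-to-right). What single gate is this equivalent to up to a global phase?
T†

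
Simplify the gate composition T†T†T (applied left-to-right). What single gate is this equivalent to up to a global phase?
T†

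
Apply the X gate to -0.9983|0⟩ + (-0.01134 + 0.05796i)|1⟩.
(-0.01134 + 0.05796i)|0⟩ - 0.9983|1⟩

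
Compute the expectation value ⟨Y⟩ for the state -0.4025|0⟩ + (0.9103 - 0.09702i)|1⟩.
0.0781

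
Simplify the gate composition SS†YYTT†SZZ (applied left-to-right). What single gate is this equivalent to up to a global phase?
S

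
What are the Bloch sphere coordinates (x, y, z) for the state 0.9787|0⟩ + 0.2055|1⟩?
(0.4022, 0, 0.9156)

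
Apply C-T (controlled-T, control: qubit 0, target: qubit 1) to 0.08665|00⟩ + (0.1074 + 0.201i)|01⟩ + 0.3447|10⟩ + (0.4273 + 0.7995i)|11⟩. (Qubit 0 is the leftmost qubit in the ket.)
0.08665|00⟩ + (0.1074 + 0.201i)|01⟩ + 0.3447|10⟩ + (-0.2632 + 0.8675i)|11⟩

C-T leaves the control-|0⟩ kets |00⟩, |01⟩ unchanged and applies T to qubit 1 on the control-|1⟩ pair (|10⟩, |11⟩).
T = [[1, 0], [0, (1/√2 + (1/√2)i)]].
With a = amp(|10⟩) = 0.3447 and b = amp(|11⟩) = (0.4273 + 0.7995i):
new amp(|10⟩) = (1)·a = 0.3447
new amp(|11⟩) = (1/√2 + (1/√2)i)·b = (-0.2632 + 0.8675i)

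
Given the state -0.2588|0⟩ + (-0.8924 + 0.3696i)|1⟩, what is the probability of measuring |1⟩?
0.933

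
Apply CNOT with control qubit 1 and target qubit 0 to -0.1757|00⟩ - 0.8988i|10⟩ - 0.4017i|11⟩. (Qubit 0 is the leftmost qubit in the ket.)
-0.1757|00⟩ - 0.4017i|01⟩ - 0.8988i|10⟩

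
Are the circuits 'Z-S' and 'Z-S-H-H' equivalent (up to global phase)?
Yes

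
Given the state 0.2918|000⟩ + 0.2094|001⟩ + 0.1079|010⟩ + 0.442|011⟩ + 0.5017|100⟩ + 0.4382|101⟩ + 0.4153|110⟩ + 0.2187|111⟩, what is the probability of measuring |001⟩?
0.04385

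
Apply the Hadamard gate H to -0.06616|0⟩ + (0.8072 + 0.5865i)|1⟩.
(0.524 + 0.4147i)|0⟩ + (-0.6176 - 0.4147i)|1⟩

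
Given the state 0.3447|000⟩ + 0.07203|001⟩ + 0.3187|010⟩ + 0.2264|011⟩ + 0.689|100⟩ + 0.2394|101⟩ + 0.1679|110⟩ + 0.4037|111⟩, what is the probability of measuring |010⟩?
0.1016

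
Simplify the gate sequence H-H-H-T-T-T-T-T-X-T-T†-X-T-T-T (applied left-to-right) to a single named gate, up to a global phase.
H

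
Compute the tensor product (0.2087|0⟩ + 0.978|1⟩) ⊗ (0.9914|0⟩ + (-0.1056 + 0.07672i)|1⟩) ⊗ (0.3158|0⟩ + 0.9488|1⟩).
0.06534|000⟩ + 0.1963|001⟩ + (-0.00696 + 0.005056i)|010⟩ + (-0.02091 + 0.01519i)|011⟩ + 0.3062|100⟩ + 0.9199|101⟩ + (-0.03261 + 0.0237i)|110⟩ + (-0.09799 + 0.07119i)|111⟩

amp(|b₁b₂…⟩) = product of the factor amplitudes for bits b₁, b₂, …; only kets whose every factor amplitude is nonzero survive.
|000⟩: (0.2087)(0.9914)(0.3158) = 0.06534
|001⟩: (0.2087)(0.9914)(0.9488) = 0.1963
|010⟩: (0.2087)(-0.1056 + 0.07672i)(0.3158) = (-0.00696 + 0.005056i)
|011⟩: (0.2087)(-0.1056 + 0.07672i)(0.9488) = (-0.02091 + 0.01519i)
|100⟩: (0.978)(0.9914)(0.3158) = 0.3062
|101⟩: (0.978)(0.9914)(0.9488) = 0.9199
|110⟩: (0.978)(-0.1056 + 0.07672i)(0.3158) = (-0.03261 + 0.0237i)
|111⟩: (0.978)(-0.1056 + 0.07672i)(0.9488) = (-0.09799 + 0.07119i)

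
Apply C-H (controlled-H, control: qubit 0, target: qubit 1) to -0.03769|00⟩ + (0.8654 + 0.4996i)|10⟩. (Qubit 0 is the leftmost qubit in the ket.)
-0.03769|00⟩ + (0.6119 + 0.3533i)|10⟩ + (0.6119 + 0.3533i)|11⟩

C-H leaves the control-|0⟩ kets |00⟩, |01⟩ unchanged and applies H to qubit 1 on the control-|1⟩ pair (|10⟩, |11⟩).
H = [[1/√2, 1/√2], [1/√2, -1/√2]].
With a = amp(|10⟩) = (0.8654 + 0.4996i) and b = amp(|11⟩) = 0:
new amp(|10⟩) = (1/√2)·a + (1/√2)·b = (0.6119 + 0.3533i)
new amp(|11⟩) = (1/√2)·a + (-1/√2)·b = (0.6119 + 0.3533i)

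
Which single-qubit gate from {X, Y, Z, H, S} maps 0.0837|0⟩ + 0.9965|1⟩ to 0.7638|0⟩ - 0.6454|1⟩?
H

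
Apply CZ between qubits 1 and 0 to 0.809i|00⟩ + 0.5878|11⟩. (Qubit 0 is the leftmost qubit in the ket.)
0.809i|00⟩ - 0.5878|11⟩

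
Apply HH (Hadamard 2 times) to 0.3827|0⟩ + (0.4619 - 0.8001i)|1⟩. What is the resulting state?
0.3827|0⟩ + (0.4619 - 0.8001i)|1⟩

H² = I, so an even number of Hadamards cancels: H^2 = I and the state is unchanged.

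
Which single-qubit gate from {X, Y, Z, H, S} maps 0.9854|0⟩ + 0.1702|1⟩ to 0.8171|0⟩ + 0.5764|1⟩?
H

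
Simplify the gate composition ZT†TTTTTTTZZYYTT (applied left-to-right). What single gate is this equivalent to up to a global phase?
Z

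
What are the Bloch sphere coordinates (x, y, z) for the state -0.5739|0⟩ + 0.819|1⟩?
(-0.94, 0, -0.3414)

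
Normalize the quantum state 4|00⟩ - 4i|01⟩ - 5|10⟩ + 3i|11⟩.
0.4924|00⟩ - 0.4924i|01⟩ - 0.6155|10⟩ + 0.3693i|11⟩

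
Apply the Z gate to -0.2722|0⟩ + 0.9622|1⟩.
-0.2722|0⟩ - 0.9622|1⟩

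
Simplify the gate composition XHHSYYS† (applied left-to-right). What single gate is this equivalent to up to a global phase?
X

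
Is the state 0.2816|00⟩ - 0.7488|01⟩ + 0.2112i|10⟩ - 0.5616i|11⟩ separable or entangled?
Separable

Writing the state as a|00⟩ + b|01⟩ + c|10⟩ + d|11⟩, it is a product state iff ad − bc = 0.
Here (a, b, c, d) = (0.2816, -0.7488, 0.2112i, -0.5616i): ad − bc = (0.2816)(-0.5616i) − (-0.7488)(0.2112i) = 0, so the state is separable.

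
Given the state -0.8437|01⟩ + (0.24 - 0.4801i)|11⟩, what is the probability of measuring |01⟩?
0.7118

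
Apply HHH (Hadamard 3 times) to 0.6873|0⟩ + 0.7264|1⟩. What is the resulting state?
0.9996|0⟩ - 0.02765|1⟩

H² = I, so H^3 = H: a single Hadamard. With (a, b) = (0.6873, 0.7264), H gives ((a + b)/√2, (a − b)/√2) = (0.9996, -0.02765).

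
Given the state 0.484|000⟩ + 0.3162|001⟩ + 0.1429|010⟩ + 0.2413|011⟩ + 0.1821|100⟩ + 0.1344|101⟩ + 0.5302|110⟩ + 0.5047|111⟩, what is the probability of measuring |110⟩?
0.2811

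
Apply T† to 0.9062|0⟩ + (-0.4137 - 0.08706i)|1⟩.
0.9062|0⟩ + (-0.3541 + 0.231i)|1⟩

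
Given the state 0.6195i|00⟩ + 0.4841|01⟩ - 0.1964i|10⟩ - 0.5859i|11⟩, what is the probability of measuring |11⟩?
0.3433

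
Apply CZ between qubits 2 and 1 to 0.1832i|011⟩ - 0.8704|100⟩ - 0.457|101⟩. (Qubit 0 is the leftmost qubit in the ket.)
-0.1832i|011⟩ - 0.8704|100⟩ - 0.457|101⟩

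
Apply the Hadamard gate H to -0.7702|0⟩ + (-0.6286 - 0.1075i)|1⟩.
(-0.9891 - 0.07601i)|0⟩ + (-0.1001 + 0.07601i)|1⟩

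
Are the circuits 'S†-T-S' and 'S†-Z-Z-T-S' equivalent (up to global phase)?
Yes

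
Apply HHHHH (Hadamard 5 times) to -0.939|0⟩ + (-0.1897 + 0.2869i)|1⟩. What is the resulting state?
(-0.7981 + 0.2029i)|0⟩ + (-0.5298 - 0.2029i)|1⟩

H² = I, so H^5 = H: a single Hadamard. With (a, b) = (-0.939, (-0.1897 + 0.2869i)), H gives ((a + b)/√2, (a − b)/√2) = ((-0.7981 + 0.2029i), (-0.5298 - 0.2029i)).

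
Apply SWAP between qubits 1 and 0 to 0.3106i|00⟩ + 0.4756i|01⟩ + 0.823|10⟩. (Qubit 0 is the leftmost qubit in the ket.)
0.3106i|00⟩ + 0.823|01⟩ + 0.4756i|10⟩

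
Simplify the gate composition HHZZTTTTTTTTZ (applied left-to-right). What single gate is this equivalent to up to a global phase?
Z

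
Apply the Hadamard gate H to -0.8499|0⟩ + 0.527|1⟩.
-0.2283|0⟩ - 0.9736|1⟩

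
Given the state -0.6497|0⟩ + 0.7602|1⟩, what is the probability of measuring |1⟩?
0.5779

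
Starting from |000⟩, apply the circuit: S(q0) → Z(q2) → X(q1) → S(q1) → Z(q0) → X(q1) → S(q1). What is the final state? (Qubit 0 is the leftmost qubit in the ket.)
i|000⟩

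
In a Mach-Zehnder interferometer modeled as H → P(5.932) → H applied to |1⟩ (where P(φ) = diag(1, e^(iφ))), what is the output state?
(0.03052 + 0.172i)|0⟩ + (0.9695 - 0.172i)|1⟩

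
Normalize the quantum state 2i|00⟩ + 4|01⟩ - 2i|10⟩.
(1/√6)i|00⟩ + 0.8165|01⟩ - (1/√6)i|10⟩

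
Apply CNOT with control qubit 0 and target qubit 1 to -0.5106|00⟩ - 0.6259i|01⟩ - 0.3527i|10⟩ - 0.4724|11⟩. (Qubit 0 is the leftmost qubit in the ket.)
-0.5106|00⟩ - 0.6259i|01⟩ - 0.4724|10⟩ - 0.3527i|11⟩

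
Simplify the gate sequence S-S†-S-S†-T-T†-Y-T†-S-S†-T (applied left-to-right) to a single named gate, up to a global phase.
Y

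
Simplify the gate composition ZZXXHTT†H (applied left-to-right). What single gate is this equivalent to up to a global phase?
I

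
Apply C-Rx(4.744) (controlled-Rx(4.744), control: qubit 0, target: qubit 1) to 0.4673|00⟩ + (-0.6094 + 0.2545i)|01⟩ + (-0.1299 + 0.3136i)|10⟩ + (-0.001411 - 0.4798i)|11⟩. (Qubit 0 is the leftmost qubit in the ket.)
0.4673|00⟩ + (-0.6094 + 0.2545i)|01⟩ + (-0.2406 - 0.2242i)|10⟩ + (0.2192 + 0.435i)|11⟩

C-Rx(4.744) leaves the control-|0⟩ kets |00⟩, |01⟩ unchanged and applies Rx(4.744) to qubit 1 on the control-|1⟩ pair (|10⟩, |11⟩).
Rx(4.744) = [[cos(θ/2), −i·sin(θ/2)], [−i·sin(θ/2), cos(θ/2)]]; θ = 4.744, cos(θ/2) ≈ -0.718194, sin(θ/2) ≈ 0.695843.
With a = amp(|10⟩) = (-0.1299 + 0.3136i) and b = amp(|11⟩) = (-0.001411 - 0.4798i):
new amp(|10⟩) = (-0.718194)·a + (-0.695843i)·b = (-0.2406 - 0.2242i)
new amp(|11⟩) = (-0.695843i)·a + (-0.718194)·b = (0.2192 + 0.435i)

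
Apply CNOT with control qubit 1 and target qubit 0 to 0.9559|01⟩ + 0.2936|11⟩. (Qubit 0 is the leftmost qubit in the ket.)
0.2936|01⟩ + 0.9559|11⟩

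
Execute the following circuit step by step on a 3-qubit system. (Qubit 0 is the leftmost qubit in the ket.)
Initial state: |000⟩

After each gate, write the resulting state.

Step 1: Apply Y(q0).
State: i|100⟩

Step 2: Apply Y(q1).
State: -|110⟩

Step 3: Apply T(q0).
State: (-1/√2 - (1/√2)i)|110⟩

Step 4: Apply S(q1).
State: (1/√2 - (1/√2)i)|110⟩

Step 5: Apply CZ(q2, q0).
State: (1/√2 - (1/√2)i)|110⟩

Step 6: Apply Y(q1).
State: (-1/√2 - (1/√2)i)|100⟩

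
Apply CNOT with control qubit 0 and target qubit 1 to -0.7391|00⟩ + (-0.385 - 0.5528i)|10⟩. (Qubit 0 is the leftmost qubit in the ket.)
-0.7391|00⟩ + (-0.385 - 0.5528i)|11⟩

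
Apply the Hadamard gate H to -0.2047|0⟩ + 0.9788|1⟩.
0.5474|0⟩ - 0.8369|1⟩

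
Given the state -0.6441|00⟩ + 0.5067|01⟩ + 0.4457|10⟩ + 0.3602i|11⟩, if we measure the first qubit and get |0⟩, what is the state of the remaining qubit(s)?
-0.7859|0⟩ + 0.6183|1⟩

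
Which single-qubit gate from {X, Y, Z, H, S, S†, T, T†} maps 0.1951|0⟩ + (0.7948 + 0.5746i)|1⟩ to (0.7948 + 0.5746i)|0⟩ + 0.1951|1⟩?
X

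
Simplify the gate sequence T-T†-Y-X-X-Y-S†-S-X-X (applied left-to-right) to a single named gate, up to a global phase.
I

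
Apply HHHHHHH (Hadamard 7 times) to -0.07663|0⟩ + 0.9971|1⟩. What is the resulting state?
0.6509|0⟩ - 0.7592|1⟩

H² = I, so H^7 = H: a single Hadamard. With (a, b) = (-0.07663, 0.9971), H gives ((a + b)/√2, (a − b)/√2) = (0.6509, -0.7592).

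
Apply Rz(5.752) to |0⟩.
(-0.9649 - 0.2625i)|0⟩

Rz(5.752) = [[e^(−iθ/2), 0], [0, e^(iθ/2)]] with e^(±iθ/2) = cos(θ/2) ± i·sin(θ/2); θ = 5.752, cos(θ/2) ≈ -0.964937, sin(θ/2) ≈ 0.262481.
With a = amp(|0⟩) = 1 and b = amp(|1⟩) = 0:
new amp(|0⟩) = (-0.964937 - 0.262481i)·a = (-0.9649 - 0.2625i)
new amp(|1⟩) = (-0.964937 + 0.262481i)·b = 0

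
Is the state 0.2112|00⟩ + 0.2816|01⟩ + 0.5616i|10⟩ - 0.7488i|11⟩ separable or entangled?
Entangled

Writing the state as a|00⟩ + b|01⟩ + c|10⟩ + d|11⟩, it is a product state iff ad − bc = 0.
Here (a, b, c, d) = (0.2112, 0.2816, 0.5616i, -0.7488i): ad − bc = (0.2112)(-0.7488i) − (0.2816)(0.5616i) = -0.3163i ≠ 0, so the state is entangled.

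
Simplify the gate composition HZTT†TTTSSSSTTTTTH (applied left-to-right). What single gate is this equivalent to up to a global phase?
X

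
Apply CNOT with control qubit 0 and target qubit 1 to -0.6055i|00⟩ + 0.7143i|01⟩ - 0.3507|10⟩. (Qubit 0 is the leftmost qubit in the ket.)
-0.6055i|00⟩ + 0.7143i|01⟩ - 0.3507|11⟩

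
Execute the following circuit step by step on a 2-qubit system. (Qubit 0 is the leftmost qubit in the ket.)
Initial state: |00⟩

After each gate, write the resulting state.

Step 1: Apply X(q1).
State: |01⟩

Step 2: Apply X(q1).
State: |00⟩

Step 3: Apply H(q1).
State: 1/√2|00⟩ + 1/√2|01⟩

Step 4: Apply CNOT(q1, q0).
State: 1/√2|00⟩ + 1/√2|11⟩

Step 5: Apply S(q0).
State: 1/√2|00⟩ + (1/√2)i|11⟩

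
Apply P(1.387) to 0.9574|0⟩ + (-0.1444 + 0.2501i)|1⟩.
0.9574|0⟩ + (-0.2723 - 0.09626i)|1⟩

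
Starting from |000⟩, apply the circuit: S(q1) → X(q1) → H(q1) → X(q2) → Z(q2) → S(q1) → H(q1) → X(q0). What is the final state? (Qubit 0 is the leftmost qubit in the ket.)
(-1/2 + (1/2)i)|101⟩ + (-1/2 - (1/2)i)|111⟩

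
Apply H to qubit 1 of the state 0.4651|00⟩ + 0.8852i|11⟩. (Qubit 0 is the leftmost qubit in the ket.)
0.3289|00⟩ + 0.3289|01⟩ + 0.6259i|10⟩ - 0.6259i|11⟩

H on qubit 1 mixes each pair of kets that differ only in qubit 1: amplitudes (a, b) of (|…0…⟩, |…1…⟩) become ((a + b)/√2, (a − b)/√2). Kets absent from the input have amplitude 0.
(|00⟩, |01⟩): (a, b) = (0.4651, 0) → (0.3289, 0.3289)
(|10⟩, |11⟩): (a, b) = (0, 0.8852i) → (0.6259i, -0.6259i)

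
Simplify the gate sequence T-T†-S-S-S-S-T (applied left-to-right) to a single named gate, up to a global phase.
T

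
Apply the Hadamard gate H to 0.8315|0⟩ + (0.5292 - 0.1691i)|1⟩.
(0.9622 - 0.1196i)|0⟩ + (0.2138 + 0.1196i)|1⟩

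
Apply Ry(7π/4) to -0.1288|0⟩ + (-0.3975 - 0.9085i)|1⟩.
(0.2711 + 0.3477i)|0⟩ + (0.318 + 0.8393i)|1⟩

Ry(7π/4) = [[cos(θ/2), −sin(θ/2)], [sin(θ/2), cos(θ/2)]]; θ = 7π/4, cos(θ/2) ≈ -0.92388, sin(θ/2) ≈ 0.382683.
With a = amp(|0⟩) = -0.1288 and b = amp(|1⟩) = (-0.3975 - 0.9085i):
new amp(|0⟩) = (-0.92388)·a + (-0.382683)·b = (0.2711 + 0.3477i)
new amp(|1⟩) = (0.382683)·a + (-0.92388)·b = (0.318 + 0.8393i)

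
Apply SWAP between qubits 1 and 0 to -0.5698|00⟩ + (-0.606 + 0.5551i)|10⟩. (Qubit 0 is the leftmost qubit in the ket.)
-0.5698|00⟩ + (-0.606 + 0.5551i)|01⟩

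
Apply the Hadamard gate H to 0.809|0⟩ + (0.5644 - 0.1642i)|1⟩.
(0.9711 - 0.1161i)|0⟩ + (0.173 + 0.1161i)|1⟩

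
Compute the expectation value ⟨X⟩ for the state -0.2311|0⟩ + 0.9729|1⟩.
-0.4497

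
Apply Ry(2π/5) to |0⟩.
0.809|0⟩ + 0.5878|1⟩

Ry(2π/5) = [[cos(θ/2), −sin(θ/2)], [sin(θ/2), cos(θ/2)]]; θ = 2π/5, cos(θ/2) ≈ 0.809017, sin(θ/2) ≈ 0.587785.
With a = amp(|0⟩) = 1 and b = amp(|1⟩) = 0:
new amp(|0⟩) = (0.809017)·a + (-0.587785)·b = 0.809
new amp(|1⟩) = (0.587785)·a + (0.809017)·b = 0.5878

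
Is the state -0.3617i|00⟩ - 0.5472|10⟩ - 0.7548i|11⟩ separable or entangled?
Entangled

Writing the state as a|00⟩ + b|01⟩ + c|10⟩ + d|11⟩, it is a product state iff ad − bc = 0.
Here (a, b, c, d) = (-0.3617i, 0, -0.5472, -0.7548i): ad − bc = (-0.3617i)(-0.7548i) − (0)(-0.5472) = -0.273 ≠ 0, so the state is entangled.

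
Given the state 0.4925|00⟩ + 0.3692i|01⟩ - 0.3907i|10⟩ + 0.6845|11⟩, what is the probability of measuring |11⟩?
0.4685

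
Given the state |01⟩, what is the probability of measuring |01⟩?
1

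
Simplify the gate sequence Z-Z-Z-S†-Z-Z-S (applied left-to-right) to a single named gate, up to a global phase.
Z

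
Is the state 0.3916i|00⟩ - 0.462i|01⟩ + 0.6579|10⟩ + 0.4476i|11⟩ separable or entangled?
Entangled

Writing the state as a|00⟩ + b|01⟩ + c|10⟩ + d|11⟩, it is a product state iff ad − bc = 0.
Here (a, b, c, d) = (0.3916i, -0.462i, 0.6579, 0.4476i): ad − bc = (0.3916i)(0.4476i) − (-0.462i)(0.6579) = (-0.1753 + 0.3039i) ≠ 0, so the state is entangled.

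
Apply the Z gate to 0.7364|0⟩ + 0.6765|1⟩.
0.7364|0⟩ - 0.6765|1⟩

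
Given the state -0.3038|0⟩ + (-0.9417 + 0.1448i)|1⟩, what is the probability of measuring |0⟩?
0.09229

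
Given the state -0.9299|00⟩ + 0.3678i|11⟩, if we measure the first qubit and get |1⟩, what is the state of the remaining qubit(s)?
i|1⟩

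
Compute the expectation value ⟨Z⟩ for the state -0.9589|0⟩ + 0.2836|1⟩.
0.8391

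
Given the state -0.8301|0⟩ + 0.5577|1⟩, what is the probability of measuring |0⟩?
0.6891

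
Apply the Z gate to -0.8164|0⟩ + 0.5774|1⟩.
-0.8164|0⟩ - 0.5774|1⟩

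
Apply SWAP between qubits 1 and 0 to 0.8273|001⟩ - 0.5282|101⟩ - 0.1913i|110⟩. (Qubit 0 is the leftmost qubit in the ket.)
0.8273|001⟩ - 0.5282|011⟩ - 0.1913i|110⟩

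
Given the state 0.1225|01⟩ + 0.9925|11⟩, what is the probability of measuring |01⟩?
0.01501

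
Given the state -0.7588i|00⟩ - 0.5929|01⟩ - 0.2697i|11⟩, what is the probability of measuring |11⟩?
0.07274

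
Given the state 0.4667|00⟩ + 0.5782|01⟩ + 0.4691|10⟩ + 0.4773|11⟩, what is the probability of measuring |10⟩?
0.2201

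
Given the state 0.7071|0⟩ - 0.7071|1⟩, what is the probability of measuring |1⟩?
0.5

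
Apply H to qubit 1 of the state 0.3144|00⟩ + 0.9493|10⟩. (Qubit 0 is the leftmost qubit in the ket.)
0.2223|00⟩ + 0.2223|01⟩ + 0.6713|10⟩ + 0.6713|11⟩

H on qubit 1 mixes each pair of kets that differ only in qubit 1: amplitudes (a, b) of (|…0…⟩, |…1…⟩) become ((a + b)/√2, (a − b)/√2). Kets absent from the input have amplitude 0.
(|00⟩, |01⟩): (a, b) = (0.3144, 0) → (0.2223, 0.2223)
(|10⟩, |11⟩): (a, b) = (0.9493, 0) → (0.6713, 0.6713)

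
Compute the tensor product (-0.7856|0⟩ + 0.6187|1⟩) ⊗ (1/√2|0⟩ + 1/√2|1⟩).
-0.5555|00⟩ - 0.5555|01⟩ + 0.4375|10⟩ + 0.4375|11⟩

amp(|b₁b₂…⟩) = product of the factor amplitudes for bits b₁, b₂, …; only kets whose every factor amplitude is nonzero survive.
|00⟩: (-0.7856)(1/√2) = -0.5555
|01⟩: (-0.7856)(1/√2) = -0.5555
|10⟩: (0.6187)(1/√2) = 0.4375
|11⟩: (0.6187)(1/√2) = 0.4375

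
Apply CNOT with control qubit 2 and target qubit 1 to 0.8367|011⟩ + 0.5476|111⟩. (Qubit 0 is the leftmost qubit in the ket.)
0.8367|001⟩ + 0.5476|101⟩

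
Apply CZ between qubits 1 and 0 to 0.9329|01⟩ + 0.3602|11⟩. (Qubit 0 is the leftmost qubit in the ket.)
0.9329|01⟩ - 0.3602|11⟩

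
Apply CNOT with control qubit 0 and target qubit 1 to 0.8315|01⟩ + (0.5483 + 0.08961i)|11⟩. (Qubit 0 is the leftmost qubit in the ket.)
0.8315|01⟩ + (0.5483 + 0.08961i)|10⟩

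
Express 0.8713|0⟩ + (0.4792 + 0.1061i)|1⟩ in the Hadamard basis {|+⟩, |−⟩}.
(0.9549 + 0.07502i)|+⟩ + (0.2773 - 0.07502i)|−⟩

With |ψ⟩ = α|0⟩ + β|1⟩, the Hadamard-basis coefficients are ⟨+|ψ⟩ = (α + β)/√2 and ⟨−|ψ⟩ = (α − β)/√2.
Here α = 0.8713, β = (0.4792 + 0.1061i): (α + β)/√2 = (0.9549 + 0.07502i), (α − β)/√2 = (0.2773 - 0.07502i).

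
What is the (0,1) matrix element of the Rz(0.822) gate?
0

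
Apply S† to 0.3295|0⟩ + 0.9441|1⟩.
0.3295|0⟩ - 0.9441i|1⟩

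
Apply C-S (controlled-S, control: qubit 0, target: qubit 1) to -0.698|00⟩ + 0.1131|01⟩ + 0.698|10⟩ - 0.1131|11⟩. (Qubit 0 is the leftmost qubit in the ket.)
-0.698|00⟩ + 0.1131|01⟩ + 0.698|10⟩ - 0.1131i|11⟩

C-S leaves the control-|0⟩ kets |00⟩, |01⟩ unchanged and applies S to qubit 1 on the control-|1⟩ pair (|10⟩, |11⟩).
S = [[1, 0], [0, i]].
With a = amp(|10⟩) = 0.698 and b = amp(|11⟩) = -0.1131:
new amp(|10⟩) = (1)·a = 0.698
new amp(|11⟩) = (i)·b = -0.1131i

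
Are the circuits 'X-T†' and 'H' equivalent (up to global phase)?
No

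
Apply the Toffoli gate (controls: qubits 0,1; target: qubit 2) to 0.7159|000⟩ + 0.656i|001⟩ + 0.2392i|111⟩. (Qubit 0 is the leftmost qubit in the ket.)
0.7159|000⟩ + 0.656i|001⟩ + 0.2392i|110⟩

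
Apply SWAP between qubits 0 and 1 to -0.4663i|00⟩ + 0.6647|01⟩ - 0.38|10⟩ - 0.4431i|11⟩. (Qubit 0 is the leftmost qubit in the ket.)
-0.4663i|00⟩ - 0.38|01⟩ + 0.6647|10⟩ - 0.4431i|11⟩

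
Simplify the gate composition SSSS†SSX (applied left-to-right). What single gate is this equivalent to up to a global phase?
X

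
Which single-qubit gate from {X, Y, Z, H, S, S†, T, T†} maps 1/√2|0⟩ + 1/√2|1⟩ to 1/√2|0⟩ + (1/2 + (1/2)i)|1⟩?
T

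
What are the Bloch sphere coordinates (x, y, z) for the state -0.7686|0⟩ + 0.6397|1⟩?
(-0.9833, 0, 0.1815)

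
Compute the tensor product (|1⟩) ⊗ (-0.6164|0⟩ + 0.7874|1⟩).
-0.6164|10⟩ + 0.7874|11⟩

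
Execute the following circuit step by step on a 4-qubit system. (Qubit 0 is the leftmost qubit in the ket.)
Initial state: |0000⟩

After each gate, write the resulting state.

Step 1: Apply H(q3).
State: 1/√2|0000⟩ + 1/√2|0001⟩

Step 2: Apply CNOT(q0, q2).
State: 1/√2|0000⟩ + 1/√2|0001⟩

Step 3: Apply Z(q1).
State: 1/√2|0000⟩ + 1/√2|0001⟩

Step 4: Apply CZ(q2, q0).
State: 1/√2|0000⟩ + 1/√2|0001⟩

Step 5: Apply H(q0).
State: 1/2|0000⟩ + 1/2|0001⟩ + 1/2|1000⟩ + 1/2|1001⟩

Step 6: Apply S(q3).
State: 1/2|0000⟩ + (1/2)i|0001⟩ + 1/2|1000⟩ + (1/2)i|1001⟩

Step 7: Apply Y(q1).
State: (1/2)i|0100⟩ - 1/2|0101⟩ + (1/2)i|1100⟩ - 1/2|1101⟩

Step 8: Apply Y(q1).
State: 1/2|0000⟩ + (1/2)i|0001⟩ + 1/2|1000⟩ + (1/2)i|1001⟩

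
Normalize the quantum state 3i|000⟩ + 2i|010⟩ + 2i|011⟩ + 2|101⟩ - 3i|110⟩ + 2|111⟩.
0.5145i|000⟩ + 0.343i|010⟩ + 0.343i|011⟩ + 0.343|101⟩ - 0.5145i|110⟩ + 0.343|111⟩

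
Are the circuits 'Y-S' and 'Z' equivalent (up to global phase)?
No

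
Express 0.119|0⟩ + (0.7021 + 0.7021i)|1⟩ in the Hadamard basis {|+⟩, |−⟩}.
(0.5806 + 0.4965i)|+⟩ + (-0.4123 - 0.4965i)|−⟩

With |ψ⟩ = α|0⟩ + β|1⟩, the Hadamard-basis coefficients are ⟨+|ψ⟩ = (α + β)/√2 and ⟨−|ψ⟩ = (α − β)/√2.
Here α = 0.119, β = (0.7021 + 0.7021i): (α + β)/√2 = (0.5806 + 0.4965i), (α − β)/√2 = (-0.4123 - 0.4965i).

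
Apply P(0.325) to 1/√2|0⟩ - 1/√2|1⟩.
1/√2|0⟩ + (-0.6701 - 0.2258i)|1⟩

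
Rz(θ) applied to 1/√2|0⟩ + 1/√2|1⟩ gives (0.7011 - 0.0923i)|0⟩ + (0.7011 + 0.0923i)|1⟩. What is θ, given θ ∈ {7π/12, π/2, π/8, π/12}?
π/12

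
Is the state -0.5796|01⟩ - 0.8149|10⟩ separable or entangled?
Entangled

Writing the state as a|00⟩ + b|01⟩ + c|10⟩ + d|11⟩, it is a product state iff ad − bc = 0.
Here (a, b, c, d) = (0, -0.5796, -0.8149, 0): ad − bc = (0)(0) − (-0.5796)(-0.8149) = -0.4723 ≠ 0, so the state is entangled.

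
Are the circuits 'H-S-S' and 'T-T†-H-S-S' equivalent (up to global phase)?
Yes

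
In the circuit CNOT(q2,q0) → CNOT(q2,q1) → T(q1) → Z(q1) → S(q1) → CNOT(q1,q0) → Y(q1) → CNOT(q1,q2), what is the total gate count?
8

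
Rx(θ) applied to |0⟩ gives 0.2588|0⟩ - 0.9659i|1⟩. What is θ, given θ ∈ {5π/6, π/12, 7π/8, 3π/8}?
5π/6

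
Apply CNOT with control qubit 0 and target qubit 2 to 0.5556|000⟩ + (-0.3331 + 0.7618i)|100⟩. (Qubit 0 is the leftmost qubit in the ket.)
0.5556|000⟩ + (-0.3331 + 0.7618i)|101⟩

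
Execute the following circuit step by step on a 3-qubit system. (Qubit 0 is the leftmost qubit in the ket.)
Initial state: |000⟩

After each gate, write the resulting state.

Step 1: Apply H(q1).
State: 1/√2|000⟩ + 1/√2|010⟩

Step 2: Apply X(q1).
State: 1/√2|000⟩ + 1/√2|010⟩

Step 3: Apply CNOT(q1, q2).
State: 1/√2|000⟩ + 1/√2|011⟩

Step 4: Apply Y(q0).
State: (1/√2)i|100⟩ + (1/√2)i|111⟩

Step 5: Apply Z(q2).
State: (1/√2)i|100⟩ - (1/√2)i|111⟩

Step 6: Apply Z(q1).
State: (1/√2)i|100⟩ + (1/√2)i|111⟩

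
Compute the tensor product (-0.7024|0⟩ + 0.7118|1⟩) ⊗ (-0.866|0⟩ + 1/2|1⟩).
0.6083|00⟩ - 0.3512|01⟩ - 0.6164|10⟩ + 0.3559|11⟩

amp(|b₁b₂…⟩) = product of the factor amplitudes for bits b₁, b₂, …; only kets whose every factor amplitude is nonzero survive.
|00⟩: (-0.7024)(-0.866) = 0.6083
|01⟩: (-0.7024)(1/2) = -0.3512
|10⟩: (0.7118)(-0.866) = -0.6164
|11⟩: (0.7118)(1/2) = 0.3559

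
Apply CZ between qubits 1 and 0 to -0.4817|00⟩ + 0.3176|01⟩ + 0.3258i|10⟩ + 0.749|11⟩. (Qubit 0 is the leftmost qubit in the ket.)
-0.4817|00⟩ + 0.3176|01⟩ + 0.3258i|10⟩ - 0.749|11⟩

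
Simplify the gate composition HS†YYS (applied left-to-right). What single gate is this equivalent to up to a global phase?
H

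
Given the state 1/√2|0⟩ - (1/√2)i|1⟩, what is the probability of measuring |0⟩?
1/2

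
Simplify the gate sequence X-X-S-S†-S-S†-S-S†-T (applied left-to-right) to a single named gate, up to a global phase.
T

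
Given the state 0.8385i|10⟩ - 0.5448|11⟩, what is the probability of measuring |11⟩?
0.2968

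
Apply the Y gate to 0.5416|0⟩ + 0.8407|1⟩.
-0.8407i|0⟩ + 0.5416i|1⟩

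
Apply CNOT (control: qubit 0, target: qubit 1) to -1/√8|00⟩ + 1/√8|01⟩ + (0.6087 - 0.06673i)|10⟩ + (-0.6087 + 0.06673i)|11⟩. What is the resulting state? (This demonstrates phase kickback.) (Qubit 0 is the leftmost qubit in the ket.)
-1/√8|00⟩ + 1/√8|01⟩ + (-0.6087 + 0.06673i)|10⟩ + (0.6087 - 0.06673i)|11⟩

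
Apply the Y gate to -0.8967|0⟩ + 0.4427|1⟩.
-0.4427i|0⟩ - 0.8967i|1⟩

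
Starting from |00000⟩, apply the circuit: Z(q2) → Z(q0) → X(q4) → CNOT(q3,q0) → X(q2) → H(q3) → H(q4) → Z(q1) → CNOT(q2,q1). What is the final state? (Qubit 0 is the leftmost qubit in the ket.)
1/2|01100⟩ - 1/2|01101⟩ + 1/2|01110⟩ - 1/2|01111⟩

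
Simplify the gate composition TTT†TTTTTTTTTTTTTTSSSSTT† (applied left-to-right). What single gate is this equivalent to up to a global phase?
T†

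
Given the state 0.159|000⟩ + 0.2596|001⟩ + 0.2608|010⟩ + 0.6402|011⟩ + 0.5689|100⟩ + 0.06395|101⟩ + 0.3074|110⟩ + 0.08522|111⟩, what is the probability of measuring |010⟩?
0.06802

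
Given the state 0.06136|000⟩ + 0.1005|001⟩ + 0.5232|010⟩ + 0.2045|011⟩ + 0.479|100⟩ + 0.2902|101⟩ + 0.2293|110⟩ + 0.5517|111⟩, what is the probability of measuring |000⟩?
0.003765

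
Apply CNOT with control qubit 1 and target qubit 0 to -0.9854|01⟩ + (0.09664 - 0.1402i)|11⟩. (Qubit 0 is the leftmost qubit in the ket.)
(0.09664 - 0.1402i)|01⟩ - 0.9854|11⟩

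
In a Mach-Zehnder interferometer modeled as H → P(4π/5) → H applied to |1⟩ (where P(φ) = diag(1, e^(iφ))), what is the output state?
(0.9045 - 0.2939i)|0⟩ + (0.09549 + 0.2939i)|1⟩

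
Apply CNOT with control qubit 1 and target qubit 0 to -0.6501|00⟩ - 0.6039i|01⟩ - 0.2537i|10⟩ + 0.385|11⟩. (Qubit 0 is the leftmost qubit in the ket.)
-0.6501|00⟩ + 0.385|01⟩ - 0.2537i|10⟩ - 0.6039i|11⟩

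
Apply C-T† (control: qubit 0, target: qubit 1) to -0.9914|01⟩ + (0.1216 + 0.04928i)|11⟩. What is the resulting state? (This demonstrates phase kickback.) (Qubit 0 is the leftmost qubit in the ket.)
-0.9914|01⟩ + (0.1208 - 0.05114i)|11⟩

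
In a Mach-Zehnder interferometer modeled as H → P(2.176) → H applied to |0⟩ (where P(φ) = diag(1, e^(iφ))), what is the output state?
(0.2155 + 0.4112i)|0⟩ + (0.7845 - 0.4112i)|1⟩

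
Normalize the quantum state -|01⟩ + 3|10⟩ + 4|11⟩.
-0.1961|01⟩ + 0.5883|10⟩ + 0.7845|11⟩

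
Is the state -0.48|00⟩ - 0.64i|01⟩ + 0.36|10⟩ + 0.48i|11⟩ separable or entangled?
Separable

Writing the state as a|00⟩ + b|01⟩ + c|10⟩ + d|11⟩, it is a product state iff ad − bc = 0.
Here (a, b, c, d) = (-0.48, -0.64i, 0.36, 0.48i): ad − bc = (-0.48)(0.48i) − (-0.64i)(0.36) = 0, so the state is separable.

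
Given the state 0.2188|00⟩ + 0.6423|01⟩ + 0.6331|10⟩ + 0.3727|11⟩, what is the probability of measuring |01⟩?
0.4125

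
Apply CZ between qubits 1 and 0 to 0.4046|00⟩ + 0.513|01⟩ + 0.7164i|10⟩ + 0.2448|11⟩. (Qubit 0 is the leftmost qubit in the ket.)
0.4046|00⟩ + 0.513|01⟩ + 0.7164i|10⟩ - 0.2448|11⟩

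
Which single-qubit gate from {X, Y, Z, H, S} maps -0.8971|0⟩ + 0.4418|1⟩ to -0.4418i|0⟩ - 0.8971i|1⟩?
Y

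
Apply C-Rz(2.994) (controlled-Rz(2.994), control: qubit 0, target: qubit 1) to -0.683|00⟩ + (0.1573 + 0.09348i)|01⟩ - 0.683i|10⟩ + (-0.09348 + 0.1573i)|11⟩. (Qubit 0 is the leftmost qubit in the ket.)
-0.683|00⟩ + (0.1573 + 0.09348i)|01⟩ + (-0.6811 - 0.05036i)|10⟩ + (-0.1638 - 0.08163i)|11⟩

C-Rz(2.994) leaves the control-|0⟩ kets |00⟩, |01⟩ unchanged and applies Rz(2.994) to qubit 1 on the control-|1⟩ pair (|10⟩, |11⟩).
Rz(2.994) = [[e^(−iθ/2), 0], [0, e^(iθ/2)]] with e^(±iθ/2) = cos(θ/2) ± i·sin(θ/2); θ = 2.994, cos(θ/2) ≈ 0.0737294, sin(θ/2) ≈ 0.997278.
With a = amp(|10⟩) = -0.683i and b = amp(|11⟩) = (-0.09348 + 0.1573i):
new amp(|10⟩) = (0.0737294 - 0.997278i)·a = (-0.6811 - 0.05036i)
new amp(|11⟩) = (0.0737294 + 0.997278i)·b = (-0.1638 - 0.08163i)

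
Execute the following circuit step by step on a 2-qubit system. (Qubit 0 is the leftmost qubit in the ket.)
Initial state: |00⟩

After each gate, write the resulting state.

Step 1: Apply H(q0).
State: 1/√2|00⟩ + 1/√2|10⟩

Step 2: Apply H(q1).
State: 1/2|00⟩ + 1/2|01⟩ + 1/2|10⟩ + 1/2|11⟩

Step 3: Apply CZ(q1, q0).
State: 1/2|00⟩ + 1/2|01⟩ + 1/2|10⟩ - 1/2|11⟩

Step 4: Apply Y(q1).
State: -(1/2)i|00⟩ + (1/2)i|01⟩ + (1/2)i|10⟩ + (1/2)i|11⟩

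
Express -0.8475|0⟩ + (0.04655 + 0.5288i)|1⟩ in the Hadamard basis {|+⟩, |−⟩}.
(-0.5664 + 0.3739i)|+⟩ + (-0.6322 - 0.3739i)|−⟩

With |ψ⟩ = α|0⟩ + β|1⟩, the Hadamard-basis coefficients are ⟨+|ψ⟩ = (α + β)/√2 and ⟨−|ψ⟩ = (α − β)/√2.
Here α = -0.8475, β = (0.04655 + 0.5288i): (α + β)/√2 = (-0.5664 + 0.3739i), (α − β)/√2 = (-0.6322 - 0.3739i).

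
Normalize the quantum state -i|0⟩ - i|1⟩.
-(1/√2)i|0⟩ - (1/√2)i|1⟩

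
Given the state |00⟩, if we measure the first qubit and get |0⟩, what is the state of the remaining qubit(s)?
|0⟩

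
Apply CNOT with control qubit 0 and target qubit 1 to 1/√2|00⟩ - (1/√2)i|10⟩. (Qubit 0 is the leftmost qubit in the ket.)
1/√2|00⟩ - (1/√2)i|11⟩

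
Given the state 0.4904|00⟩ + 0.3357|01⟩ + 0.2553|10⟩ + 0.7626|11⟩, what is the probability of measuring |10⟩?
0.06518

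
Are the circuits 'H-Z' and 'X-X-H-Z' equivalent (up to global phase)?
Yes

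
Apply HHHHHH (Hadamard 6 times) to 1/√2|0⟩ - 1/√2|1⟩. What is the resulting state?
1/√2|0⟩ - 1/√2|1⟩

H² = I, so an even number of Hadamards cancels: H^6 = I and the state is unchanged.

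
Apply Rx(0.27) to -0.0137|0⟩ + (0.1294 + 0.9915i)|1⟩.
(0.1199 - 0.01742i)|0⟩ + (0.1282 + 0.9843i)|1⟩

Rx(0.27) = [[cos(θ/2), −i·sin(θ/2)], [−i·sin(θ/2), cos(θ/2)]]; θ = 0.27, cos(θ/2) ≈ 0.990901, sin(θ/2) ≈ 0.13459.
With a = amp(|0⟩) = -0.0137 and b = amp(|1⟩) = (0.1294 + 0.9915i):
new amp(|0⟩) = (0.990901)·a + (-0.13459i)·b = (0.1199 - 0.01742i)
new amp(|1⟩) = (-0.13459i)·a + (0.990901)·b = (0.1282 + 0.9843i)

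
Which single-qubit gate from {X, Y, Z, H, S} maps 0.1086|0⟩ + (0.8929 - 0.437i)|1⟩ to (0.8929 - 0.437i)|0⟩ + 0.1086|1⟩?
X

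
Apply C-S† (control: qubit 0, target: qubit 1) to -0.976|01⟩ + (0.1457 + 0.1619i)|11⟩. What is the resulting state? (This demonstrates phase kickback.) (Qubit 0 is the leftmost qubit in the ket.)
-0.976|01⟩ + (0.1619 - 0.1457i)|11⟩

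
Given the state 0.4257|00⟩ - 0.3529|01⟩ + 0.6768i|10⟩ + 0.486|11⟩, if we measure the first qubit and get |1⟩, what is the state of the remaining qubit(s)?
0.8123i|0⟩ + 0.5833|1⟩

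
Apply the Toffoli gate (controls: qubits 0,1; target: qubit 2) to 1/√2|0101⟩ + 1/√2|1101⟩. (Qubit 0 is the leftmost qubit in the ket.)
1/√2|0101⟩ + 1/√2|1111⟩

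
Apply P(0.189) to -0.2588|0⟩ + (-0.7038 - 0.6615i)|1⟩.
-0.2588|0⟩ + (-0.567 - 0.7819i)|1⟩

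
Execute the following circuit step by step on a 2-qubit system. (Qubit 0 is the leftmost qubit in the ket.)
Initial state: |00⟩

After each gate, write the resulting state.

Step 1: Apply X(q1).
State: |01⟩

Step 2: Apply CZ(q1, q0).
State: |01⟩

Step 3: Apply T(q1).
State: (1/√2 + (1/√2)i)|01⟩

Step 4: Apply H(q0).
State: (1/2 + (1/2)i)|01⟩ + (1/2 + (1/2)i)|11⟩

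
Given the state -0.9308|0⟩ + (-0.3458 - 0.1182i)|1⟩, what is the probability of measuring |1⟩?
0.1335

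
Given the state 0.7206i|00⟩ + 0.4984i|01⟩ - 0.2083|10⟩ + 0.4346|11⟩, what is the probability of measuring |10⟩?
0.04339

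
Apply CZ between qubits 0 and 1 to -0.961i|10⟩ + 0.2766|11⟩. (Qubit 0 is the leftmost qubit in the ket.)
-0.961i|10⟩ - 0.2766|11⟩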